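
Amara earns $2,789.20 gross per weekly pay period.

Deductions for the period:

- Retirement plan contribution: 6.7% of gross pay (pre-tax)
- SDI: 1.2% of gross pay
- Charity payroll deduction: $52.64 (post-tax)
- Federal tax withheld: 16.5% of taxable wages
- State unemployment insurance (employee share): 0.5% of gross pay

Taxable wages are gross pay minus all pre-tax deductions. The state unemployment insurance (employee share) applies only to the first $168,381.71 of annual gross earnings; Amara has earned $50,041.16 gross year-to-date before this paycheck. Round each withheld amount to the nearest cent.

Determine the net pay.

$2,072.88

Retirement plan contribution: $2,789.20 × 0.067 = $186.88
Taxable wages = $2,789.20 − $186.88 = $2,602.32
Federal tax withheld: $2,602.32 × 0.165 = $429.38
State unemployment insurance (employee share): cap not yet reached, full $2,789.20 is subject → $2,789.20 × 0.005 = $13.95
SDI: $2,789.20 × 0.012 = $33.47
Charity payroll deduction: $52.64
Total deductions = $186.88 + $429.38 + $13.95 + $33.47 + $52.64 = $716.32
Net pay = $2,789.20 − $716.32 = $2,072.88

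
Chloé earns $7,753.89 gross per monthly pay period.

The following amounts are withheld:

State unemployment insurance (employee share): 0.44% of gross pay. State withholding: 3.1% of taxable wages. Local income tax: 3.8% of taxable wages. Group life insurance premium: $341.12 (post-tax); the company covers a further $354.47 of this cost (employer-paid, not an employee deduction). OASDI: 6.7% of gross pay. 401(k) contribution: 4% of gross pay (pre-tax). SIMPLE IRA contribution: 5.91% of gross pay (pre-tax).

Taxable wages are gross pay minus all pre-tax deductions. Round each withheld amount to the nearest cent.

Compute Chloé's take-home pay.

$5,608.73

SIMPLE IRA contribution: $7,753.89 × 0.0591 = $458.25
401(k) contribution: $7,753.89 × 0.04 = $310.16
Pre-tax total = $458.25 + $310.16 = $768.41
Taxable wages = $7,753.89 − $768.41 = $6,985.48
State withholding: $6,985.48 × 0.031 = $216.55
Local income tax: $6,985.48 × 0.038 = $265.45
OASDI: $7,753.89 × 0.067 = $519.51
State unemployment insurance (employee share): $7,753.89 × 0.0044 = $34.12
Group life insurance premium: $341.12
(Employer's $354.47 toward group life insurance premium is not withheld from the employee.)
Total deductions = $458.25 + $310.16 + $216.55 + $265.45 + $519.51 + $34.12 + $341.12 = $2,145.16
Net pay = $7,753.89 − $2,145.16 = $5,608.73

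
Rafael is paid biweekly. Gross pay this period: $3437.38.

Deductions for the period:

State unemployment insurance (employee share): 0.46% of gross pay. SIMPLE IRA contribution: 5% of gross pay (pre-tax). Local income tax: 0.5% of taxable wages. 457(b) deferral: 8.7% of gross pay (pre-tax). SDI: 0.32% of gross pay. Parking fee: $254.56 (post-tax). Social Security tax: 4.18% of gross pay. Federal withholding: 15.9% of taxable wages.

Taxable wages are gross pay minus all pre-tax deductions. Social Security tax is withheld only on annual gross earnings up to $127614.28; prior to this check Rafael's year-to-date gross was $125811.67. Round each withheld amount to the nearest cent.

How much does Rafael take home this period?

457(b) deferral: $3437.38 × 0.087 = $299.05
SIMPLE IRA contribution: $3437.38 × 0.05 = $171.87
Pre-tax total = $299.05 + $171.87 = $470.92
Taxable wages = $3437.38 − $470.92 = $2966.46
Federal withholding: $2966.46 × 0.159 = $471.67
Local income tax: $2966.46 × 0.005 = $14.83
State unemployment insurance (employee share): $3437.38 × 0.0046 = $15.81
SDI: $3437.38 × 0.0032 = $11.00
Social Security tax: only $127614.28 − $125811.67 = $1802.61 of this check is subject → $1802.61 × 0.0418 = $75.35
Parking fee: $254.56
Total deductions = $299.05 + $171.87 + $471.67 + $14.83 + $15.81 + $11.00 + $75.35 + $254.56 = $1314.14
Net pay = $3437.38 − $1314.14 = $2123.24

$2123.24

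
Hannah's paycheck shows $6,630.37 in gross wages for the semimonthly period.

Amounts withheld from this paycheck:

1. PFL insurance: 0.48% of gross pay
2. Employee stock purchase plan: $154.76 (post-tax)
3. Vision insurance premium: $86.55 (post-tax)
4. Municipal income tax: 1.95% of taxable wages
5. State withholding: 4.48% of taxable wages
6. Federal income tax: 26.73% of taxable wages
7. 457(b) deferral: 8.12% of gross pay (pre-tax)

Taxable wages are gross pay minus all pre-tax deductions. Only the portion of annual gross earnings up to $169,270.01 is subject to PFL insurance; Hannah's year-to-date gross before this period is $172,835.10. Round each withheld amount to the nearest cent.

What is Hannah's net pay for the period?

$3,830.57

457(b) deferral: $6,630.37 × 0.0812 = $538.39
Taxable wages = $6,630.37 − $538.39 = $6,091.98
State withholding: $6,091.98 × 0.0448 = $272.92
Federal income tax: $6,091.98 × 0.2673 = $1,628.39
Municipal income tax: $6,091.98 × 0.0195 = $118.79
PFL insurance: annual cap $169,270.01 already reached (YTD $172,835.10), so $0.00
Employee stock purchase plan: $154.76
Vision insurance premium: $86.55
Total deductions = $538.39 + $272.92 + $1,628.39 + $118.79 + $0.00 + $154.76 + $86.55 = $2,799.80
Net pay = $6,630.37 − $2,799.80 = $3,830.57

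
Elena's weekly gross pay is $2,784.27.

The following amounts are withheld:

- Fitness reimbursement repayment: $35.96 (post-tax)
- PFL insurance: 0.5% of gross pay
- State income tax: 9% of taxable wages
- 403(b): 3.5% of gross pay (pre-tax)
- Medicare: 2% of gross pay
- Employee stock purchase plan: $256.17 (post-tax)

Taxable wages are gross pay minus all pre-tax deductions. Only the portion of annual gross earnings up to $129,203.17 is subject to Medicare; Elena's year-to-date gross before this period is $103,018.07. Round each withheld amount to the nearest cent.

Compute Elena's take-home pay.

$2,083.27

403(b): $2,784.27 × 0.035 = $97.45
Taxable wages = $2,784.27 − $97.45 = $2,686.82
State income tax: $2,686.82 × 0.09 = $241.81
PFL insurance: $2,784.27 × 0.005 = $13.92
Medicare: cap not yet reached, full $2,784.27 is subject → $2,784.27 × 0.02 = $55.69
Employee stock purchase plan: $256.17
Fitness reimbursement repayment: $35.96
Total deductions = $97.45 + $241.81 + $13.92 + $55.69 + $256.17 + $35.96 = $701.00
Net pay = $2,784.27 − $701.00 = $2,083.27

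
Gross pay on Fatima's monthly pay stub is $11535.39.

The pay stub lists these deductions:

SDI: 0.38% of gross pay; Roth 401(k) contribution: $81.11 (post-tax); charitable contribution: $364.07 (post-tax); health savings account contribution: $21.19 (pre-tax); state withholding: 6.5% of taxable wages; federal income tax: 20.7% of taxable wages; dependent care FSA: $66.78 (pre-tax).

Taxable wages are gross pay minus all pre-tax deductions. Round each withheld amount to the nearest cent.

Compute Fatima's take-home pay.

Health savings account contribution: $21.19
Dependent care FSA: $66.78
Pre-tax total = $21.19 + $66.78 = $87.97
Taxable wages = $11535.39 − $87.97 = $11447.42
State withholding: $11447.42 × 0.065 = $744.08
Federal income tax: $11447.42 × 0.207 = $2369.62
SDI: $11535.39 × 0.0038 = $43.83
Charitable contribution: $364.07
Roth 401(k) contribution: $81.11
Total deductions = $21.19 + $66.78 + $744.08 + $2369.62 + $43.83 + $364.07 + $81.11 = $3690.68
Net pay = $11535.39 − $3690.68 = $7844.71

$7844.71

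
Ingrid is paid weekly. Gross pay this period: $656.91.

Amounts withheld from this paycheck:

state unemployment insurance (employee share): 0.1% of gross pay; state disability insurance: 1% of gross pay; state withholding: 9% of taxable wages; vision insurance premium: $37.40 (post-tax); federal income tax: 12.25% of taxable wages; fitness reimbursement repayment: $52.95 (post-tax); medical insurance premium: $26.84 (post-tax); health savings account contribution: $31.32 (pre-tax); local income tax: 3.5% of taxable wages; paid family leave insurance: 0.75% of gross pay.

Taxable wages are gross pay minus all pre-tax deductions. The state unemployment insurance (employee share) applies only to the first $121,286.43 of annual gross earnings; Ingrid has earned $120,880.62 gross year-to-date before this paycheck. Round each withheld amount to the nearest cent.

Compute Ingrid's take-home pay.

Health savings account contribution: $31.32
Taxable wages = $656.91 − $31.32 = $625.59
Local income tax: $625.59 × 0.035 = $21.90
State withholding: $625.59 × 0.09 = $56.30
Federal income tax: $625.59 × 0.1225 = $76.63
Paid family leave insurance: $656.91 × 0.0075 = $4.93
State unemployment insurance (employee share): only $121,286.43 − $120,880.62 = $405.81 of this check is subject → $405.81 × 0.001 = $0.41
State disability insurance: $656.91 × 0.01 = $6.57
Fitness reimbursement repayment: $52.95
Vision insurance premium: $37.40
Medical insurance premium: $26.84
Total deductions = $31.32 + $21.90 + $56.30 + $76.63 + $4.93 + $0.41 + $6.57 + $52.95 + $37.40 + $26.84 = $315.25
Net pay = $656.91 − $315.25 = $341.66

$341.66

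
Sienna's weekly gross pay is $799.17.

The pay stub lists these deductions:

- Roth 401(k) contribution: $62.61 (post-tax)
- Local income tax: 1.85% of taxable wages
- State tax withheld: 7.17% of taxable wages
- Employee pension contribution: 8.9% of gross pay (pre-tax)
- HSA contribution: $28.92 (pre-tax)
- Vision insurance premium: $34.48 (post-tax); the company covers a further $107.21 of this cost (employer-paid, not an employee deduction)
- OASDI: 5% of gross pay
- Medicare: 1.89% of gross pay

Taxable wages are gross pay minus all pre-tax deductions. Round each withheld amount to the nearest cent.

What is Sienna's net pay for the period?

Employee pension contribution: $799.17 × 0.089 = $71.13
HSA contribution: $28.92
Pre-tax total = $71.13 + $28.92 = $100.05
Taxable wages = $799.17 − $100.05 = $699.12
State tax withheld: $699.12 × 0.0717 = $50.13
Local income tax: $699.12 × 0.0185 = $12.93
Medicare: $799.17 × 0.0189 = $15.10
OASDI: $799.17 × 0.05 = $39.96
Roth 401(k) contribution: $62.61
Vision insurance premium: $34.48
(Employer's $107.21 toward vision insurance premium is not withheld from the employee.)
Total deductions = $71.13 + $28.92 + $50.13 + $12.93 + $15.10 + $39.96 + $62.61 + $34.48 = $315.26
Net pay = $799.17 − $315.26 = $483.91

$483.91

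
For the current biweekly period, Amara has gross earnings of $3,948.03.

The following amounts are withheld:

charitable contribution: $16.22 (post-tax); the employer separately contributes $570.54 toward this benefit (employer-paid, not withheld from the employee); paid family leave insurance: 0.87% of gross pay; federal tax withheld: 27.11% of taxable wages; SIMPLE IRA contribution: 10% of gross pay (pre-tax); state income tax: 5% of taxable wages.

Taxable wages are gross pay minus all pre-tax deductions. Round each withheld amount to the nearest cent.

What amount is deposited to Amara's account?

$2,361.72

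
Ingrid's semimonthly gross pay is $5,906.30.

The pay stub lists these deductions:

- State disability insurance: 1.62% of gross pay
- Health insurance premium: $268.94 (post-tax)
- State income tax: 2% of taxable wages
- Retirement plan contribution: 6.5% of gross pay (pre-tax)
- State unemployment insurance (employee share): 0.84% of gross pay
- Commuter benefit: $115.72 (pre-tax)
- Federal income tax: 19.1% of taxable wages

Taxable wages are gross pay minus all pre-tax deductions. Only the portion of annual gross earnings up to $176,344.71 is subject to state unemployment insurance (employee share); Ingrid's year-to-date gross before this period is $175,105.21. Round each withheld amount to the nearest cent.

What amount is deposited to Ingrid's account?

$3,890.84

Commuter benefit: $115.72
Retirement plan contribution: $5,906.30 × 0.065 = $383.91
Pre-tax total = $115.72 + $383.91 = $499.63
Taxable wages = $5,906.30 − $499.63 = $5,406.67
State income tax: $5,406.67 × 0.02 = $108.13
Federal income tax: $5,406.67 × 0.191 = $1,032.67
State disability insurance: $5,906.30 × 0.0162 = $95.68
State unemployment insurance (employee share): only $176,344.71 − $175,105.21 = $1,239.50 of this check is subject → $1,239.50 × 0.0084 = $10.41
Health insurance premium: $268.94
Total deductions = $115.72 + $383.91 + $108.13 + $1,032.67 + $95.68 + $10.41 + $268.94 = $2,015.46
Net pay = $5,906.30 − $2,015.46 = $3,890.84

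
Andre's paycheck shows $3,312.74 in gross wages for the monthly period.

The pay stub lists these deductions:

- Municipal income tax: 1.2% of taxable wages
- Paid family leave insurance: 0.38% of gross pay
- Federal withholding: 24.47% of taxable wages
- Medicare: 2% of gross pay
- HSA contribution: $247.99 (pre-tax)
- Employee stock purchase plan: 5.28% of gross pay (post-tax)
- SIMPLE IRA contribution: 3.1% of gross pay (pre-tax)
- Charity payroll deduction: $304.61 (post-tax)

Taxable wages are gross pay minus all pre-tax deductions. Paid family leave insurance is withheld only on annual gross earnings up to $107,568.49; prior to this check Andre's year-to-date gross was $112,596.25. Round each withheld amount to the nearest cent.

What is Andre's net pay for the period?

HSA contribution: $247.99
SIMPLE IRA contribution: $3,312.74 × 0.031 = $102.69
Pre-tax total = $247.99 + $102.69 = $350.68
Taxable wages = $3,312.74 − $350.68 = $2,962.06
Federal withholding: $2,962.06 × 0.2447 = $724.82
Municipal income tax: $2,962.06 × 0.012 = $35.54
Paid family leave insurance: annual cap $107,568.49 already reached (YTD $112,596.25), so $0.00
Medicare: $3,312.74 × 0.02 = $66.25
Employee stock purchase plan: $3,312.74 × 0.0528 = $174.91
Charity payroll deduction: $304.61
Total deductions = $247.99 + $102.69 + $724.82 + $35.54 + $0.00 + $66.25 + $174.91 + $304.61 = $1,656.81
Net pay = $3,312.74 − $1,656.81 = $1,655.93

$1,655.93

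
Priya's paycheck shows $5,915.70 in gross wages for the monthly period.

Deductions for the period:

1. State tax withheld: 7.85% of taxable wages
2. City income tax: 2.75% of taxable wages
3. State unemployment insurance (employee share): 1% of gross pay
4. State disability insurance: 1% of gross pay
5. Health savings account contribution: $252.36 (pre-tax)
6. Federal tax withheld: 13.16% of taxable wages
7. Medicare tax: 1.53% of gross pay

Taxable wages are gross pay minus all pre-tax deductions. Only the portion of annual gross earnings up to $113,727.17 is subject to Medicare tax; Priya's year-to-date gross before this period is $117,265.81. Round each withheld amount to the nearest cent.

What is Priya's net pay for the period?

Health savings account contribution: $252.36
Taxable wages = $5,915.70 − $252.36 = $5,663.34
Federal tax withheld: $5,663.34 × 0.1316 = $745.30
State tax withheld: $5,663.34 × 0.0785 = $444.57
City income tax: $5,663.34 × 0.0275 = $155.74
State disability insurance: $5,915.70 × 0.01 = $59.16
Medicare tax: annual cap $113,727.17 already reached (YTD $117,265.81), so $0.00
State unemployment insurance (employee share): $5,915.70 × 0.01 = $59.16
Total deductions = $252.36 + $745.30 + $444.57 + $155.74 + $59.16 + $0.00 + $59.16 = $1,716.29
Net pay = $5,915.70 − $1,716.29 = $4,199.41

$4,199.41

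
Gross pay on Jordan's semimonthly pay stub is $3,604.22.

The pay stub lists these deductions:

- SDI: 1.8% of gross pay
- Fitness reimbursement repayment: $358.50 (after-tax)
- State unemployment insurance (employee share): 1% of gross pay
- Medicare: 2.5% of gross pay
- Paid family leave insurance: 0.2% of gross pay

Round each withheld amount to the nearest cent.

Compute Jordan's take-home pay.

State unemployment insurance (employee share): $3,604.22 × 0.01 = $36.04
SDI: $3,604.22 × 0.018 = $64.88
Medicare: $3,604.22 × 0.025 = $90.11
Paid family leave insurance: $3,604.22 × 0.002 = $7.21
Fitness reimbursement repayment: $358.50
Total deductions = $36.04 + $64.88 + $90.11 + $7.21 + $358.50 = $556.74
Net pay = $3,604.22 − $556.74 = $3,047.48

$3,047.48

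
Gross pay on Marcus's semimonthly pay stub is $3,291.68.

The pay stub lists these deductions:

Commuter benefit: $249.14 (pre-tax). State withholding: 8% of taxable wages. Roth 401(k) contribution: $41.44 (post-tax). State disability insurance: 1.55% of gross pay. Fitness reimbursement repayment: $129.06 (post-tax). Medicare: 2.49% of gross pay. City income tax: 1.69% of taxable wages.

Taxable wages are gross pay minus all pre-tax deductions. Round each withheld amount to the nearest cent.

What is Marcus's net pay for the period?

Commuter benefit: $249.14
Taxable wages = $3,291.68 − $249.14 = $3,042.54
State withholding: $3,042.54 × 0.08 = $243.40
City income tax: $3,042.54 × 0.0169 = $51.42
Medicare: $3,291.68 × 0.0249 = $81.96
State disability insurance: $3,291.68 × 0.0155 = $51.02
Roth 401(k) contribution: $41.44
Fitness reimbursement repayment: $129.06
Total deductions = $249.14 + $243.40 + $51.42 + $81.96 + $51.02 + $41.44 + $129.06 = $847.44
Net pay = $3,291.68 − $847.44 = $2,444.24

$2,444.24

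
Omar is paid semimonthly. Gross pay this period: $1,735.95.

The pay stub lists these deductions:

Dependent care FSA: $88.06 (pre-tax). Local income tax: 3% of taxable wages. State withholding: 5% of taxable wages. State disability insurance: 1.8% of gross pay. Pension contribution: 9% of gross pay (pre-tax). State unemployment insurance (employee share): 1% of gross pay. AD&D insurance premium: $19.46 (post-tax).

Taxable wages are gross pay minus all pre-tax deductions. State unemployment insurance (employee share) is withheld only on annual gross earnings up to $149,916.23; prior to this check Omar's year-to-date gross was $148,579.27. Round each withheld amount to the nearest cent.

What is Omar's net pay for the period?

Pension contribution: $1,735.95 × 0.09 = $156.24
Dependent care FSA: $88.06
Pre-tax total = $156.24 + $88.06 = $244.30
Taxable wages = $1,735.95 − $244.30 = $1,491.65
Local income tax: $1,491.65 × 0.03 = $44.75
State withholding: $1,491.65 × 0.05 = $74.58
State disability insurance: $1,735.95 × 0.018 = $31.25
State unemployment insurance (employee share): only $149,916.23 − $148,579.27 = $1,336.96 of this check is subject → $1,336.96 × 0.01 = $13.37
AD&D insurance premium: $19.46
Total deductions = $156.24 + $88.06 + $44.75 + $74.58 + $31.25 + $13.37 + $19.46 = $427.71
Net pay = $1,735.95 − $427.71 = $1,308.24

$1,308.24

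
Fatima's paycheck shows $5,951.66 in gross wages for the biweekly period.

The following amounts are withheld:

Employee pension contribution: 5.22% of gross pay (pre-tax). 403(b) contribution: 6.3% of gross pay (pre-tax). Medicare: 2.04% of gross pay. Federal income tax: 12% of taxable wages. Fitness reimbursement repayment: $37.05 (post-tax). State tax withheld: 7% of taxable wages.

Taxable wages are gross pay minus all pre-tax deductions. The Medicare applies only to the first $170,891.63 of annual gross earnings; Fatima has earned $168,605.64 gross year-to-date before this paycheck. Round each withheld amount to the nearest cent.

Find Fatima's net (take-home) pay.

$4,181.81

Employee pension contribution: $5,951.66 × 0.0522 = $310.68
403(b) contribution: $5,951.66 × 0.063 = $374.95
Pre-tax total = $310.68 + $374.95 = $685.63
Taxable wages = $5,951.66 − $685.63 = $5,266.03
Federal income tax: $5,266.03 × 0.12 = $631.92
State tax withheld: $5,266.03 × 0.07 = $368.62
Medicare: only $170,891.63 − $168,605.64 = $2,285.99 of this check is subject → $2,285.99 × 0.0204 = $46.63
Fitness reimbursement repayment: $37.05
Total deductions = $310.68 + $374.95 + $631.92 + $368.62 + $46.63 + $37.05 = $1,769.85
Net pay = $5,951.66 − $1,769.85 = $4,181.81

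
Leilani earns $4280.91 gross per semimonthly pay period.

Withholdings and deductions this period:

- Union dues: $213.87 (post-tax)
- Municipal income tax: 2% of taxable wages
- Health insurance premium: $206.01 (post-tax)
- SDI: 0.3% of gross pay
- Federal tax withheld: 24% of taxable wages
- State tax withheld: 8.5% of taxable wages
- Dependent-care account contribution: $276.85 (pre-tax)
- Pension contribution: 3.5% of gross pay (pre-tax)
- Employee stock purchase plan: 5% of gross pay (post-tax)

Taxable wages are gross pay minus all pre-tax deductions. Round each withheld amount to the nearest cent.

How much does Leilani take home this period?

$1877.75

Pension contribution: $4280.91 × 0.035 = $149.83
Dependent-care account contribution: $276.85
Pre-tax total = $149.83 + $276.85 = $426.68
Taxable wages = $4280.91 − $426.68 = $3854.23
Federal tax withheld: $3854.23 × 0.24 = $925.02
State tax withheld: $3854.23 × 0.085 = $327.61
Municipal income tax: $3854.23 × 0.02 = $77.08
SDI: $4280.91 × 0.003 = $12.84
Employee stock purchase plan: $4280.91 × 0.05 = $214.05
Union dues: $213.87
Health insurance premium: $206.01
Total deductions = $149.83 + $276.85 + $925.02 + $327.61 + $77.08 + $12.84 + $214.05 + $213.87 + $206.01 = $2403.16
Net pay = $4280.91 − $2403.16 = $1877.75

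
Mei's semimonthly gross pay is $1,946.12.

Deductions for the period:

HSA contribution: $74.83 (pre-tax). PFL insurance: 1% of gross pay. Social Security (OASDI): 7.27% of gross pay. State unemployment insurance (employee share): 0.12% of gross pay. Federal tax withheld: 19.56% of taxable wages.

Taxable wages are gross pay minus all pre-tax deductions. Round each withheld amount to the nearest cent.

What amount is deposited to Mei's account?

HSA contribution: $74.83
Taxable wages = $1,946.12 − $74.83 = $1,871.29
Federal tax withheld: $1,871.29 × 0.1956 = $366.02
State unemployment insurance (employee share): $1,946.12 × 0.0012 = $2.34
PFL insurance: $1,946.12 × 0.01 = $19.46
Social Security (OASDI): $1,946.12 × 0.0727 = $141.48
Total deductions = $74.83 + $366.02 + $2.34 + $19.46 + $141.48 = $604.13
Net pay = $1,946.12 − $604.13 = $1,341.99

$1,341.99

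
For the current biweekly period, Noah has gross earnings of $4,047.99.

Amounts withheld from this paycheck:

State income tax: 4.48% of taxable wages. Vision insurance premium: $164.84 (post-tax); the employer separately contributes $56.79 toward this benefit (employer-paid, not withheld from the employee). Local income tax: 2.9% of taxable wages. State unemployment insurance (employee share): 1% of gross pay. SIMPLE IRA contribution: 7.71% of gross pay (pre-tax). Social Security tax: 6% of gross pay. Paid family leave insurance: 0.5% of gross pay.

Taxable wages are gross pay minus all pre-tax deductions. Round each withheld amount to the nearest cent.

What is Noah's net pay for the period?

$2,991.74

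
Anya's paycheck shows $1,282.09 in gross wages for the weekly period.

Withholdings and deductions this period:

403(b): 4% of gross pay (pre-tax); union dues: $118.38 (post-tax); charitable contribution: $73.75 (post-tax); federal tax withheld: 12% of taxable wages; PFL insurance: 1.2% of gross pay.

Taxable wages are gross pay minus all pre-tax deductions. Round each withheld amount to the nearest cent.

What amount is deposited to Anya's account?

$875.59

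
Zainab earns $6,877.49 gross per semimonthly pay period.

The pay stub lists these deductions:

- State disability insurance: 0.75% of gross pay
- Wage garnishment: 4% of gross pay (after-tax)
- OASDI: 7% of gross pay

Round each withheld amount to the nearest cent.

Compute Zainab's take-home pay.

OASDI: $6,877.49 × 0.07 = $481.42
State disability insurance: $6,877.49 × 0.0075 = $51.58
Wage garnishment: $6,877.49 × 0.04 = $275.10
Total deductions = $481.42 + $51.58 + $275.10 = $808.10
Net pay = $6,877.49 − $808.10 = $6,069.39

$6,069.39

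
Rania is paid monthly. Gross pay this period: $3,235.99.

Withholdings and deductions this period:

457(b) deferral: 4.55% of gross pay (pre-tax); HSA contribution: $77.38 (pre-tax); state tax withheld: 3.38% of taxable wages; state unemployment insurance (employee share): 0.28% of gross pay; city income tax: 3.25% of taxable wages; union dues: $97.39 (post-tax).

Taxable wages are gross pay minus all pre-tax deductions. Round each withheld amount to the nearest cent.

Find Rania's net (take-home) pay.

$2,705.27

HSA contribution: $77.38
457(b) deferral: $3,235.99 × 0.0455 = $147.24
Pre-tax total = $77.38 + $147.24 = $224.62
Taxable wages = $3,235.99 − $224.62 = $3,011.37
State tax withheld: $3,011.37 × 0.0338 = $101.78
City income tax: $3,011.37 × 0.0325 = $97.87
State unemployment insurance (employee share): $3,235.99 × 0.0028 = $9.06
Union dues: $97.39
Total deductions = $77.38 + $147.24 + $101.78 + $97.87 + $9.06 + $97.39 = $530.72
Net pay = $3,235.99 − $530.72 = $2,705.27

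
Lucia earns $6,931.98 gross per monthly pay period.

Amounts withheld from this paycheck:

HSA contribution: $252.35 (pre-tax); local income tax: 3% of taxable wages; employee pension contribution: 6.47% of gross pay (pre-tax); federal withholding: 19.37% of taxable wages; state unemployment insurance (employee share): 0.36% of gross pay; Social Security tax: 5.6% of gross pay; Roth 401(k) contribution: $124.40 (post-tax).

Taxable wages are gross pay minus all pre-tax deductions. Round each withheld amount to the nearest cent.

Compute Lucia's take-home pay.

Employee pension contribution: $6,931.98 × 0.0647 = $448.50
HSA contribution: $252.35
Pre-tax total = $448.50 + $252.35 = $700.85
Taxable wages = $6,931.98 − $700.85 = $6,231.13
Local income tax: $6,231.13 × 0.03 = $186.93
Federal withholding: $6,231.13 × 0.1937 = $1,206.97
State unemployment insurance (employee share): $6,931.98 × 0.0036 = $24.96
Social Security tax: $6,931.98 × 0.056 = $388.19
Roth 401(k) contribution: $124.40
Total deductions = $448.50 + $252.35 + $186.93 + $1,206.97 + $24.96 + $388.19 + $124.40 = $2,632.30
Net pay = $6,931.98 − $2,632.30 = $4,299.68

$4,299.68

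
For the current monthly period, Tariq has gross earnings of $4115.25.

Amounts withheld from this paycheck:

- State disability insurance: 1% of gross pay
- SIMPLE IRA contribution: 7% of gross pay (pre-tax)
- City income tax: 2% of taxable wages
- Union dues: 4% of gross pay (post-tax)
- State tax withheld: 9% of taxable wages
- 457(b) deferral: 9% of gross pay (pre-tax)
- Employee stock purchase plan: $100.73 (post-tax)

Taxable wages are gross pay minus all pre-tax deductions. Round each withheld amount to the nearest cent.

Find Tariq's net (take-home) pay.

$2770.07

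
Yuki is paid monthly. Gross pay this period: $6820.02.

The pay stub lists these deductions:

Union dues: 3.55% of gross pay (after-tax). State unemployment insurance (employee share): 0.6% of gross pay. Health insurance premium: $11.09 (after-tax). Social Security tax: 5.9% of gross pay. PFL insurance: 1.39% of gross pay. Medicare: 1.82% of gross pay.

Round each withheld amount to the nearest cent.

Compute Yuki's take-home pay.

$5904.60

State unemployment insurance (employee share): $6820.02 × 0.006 = $40.92
Social Security tax: $6820.02 × 0.059 = $402.38
Medicare: $6820.02 × 0.0182 = $124.12
PFL insurance: $6820.02 × 0.0139 = $94.80
Health insurance premium: $11.09
Union dues: $6820.02 × 0.0355 = $242.11
Total deductions = $40.92 + $402.38 + $124.12 + $94.80 + $11.09 + $242.11 = $915.42
Net pay = $6820.02 − $915.42 = $5904.60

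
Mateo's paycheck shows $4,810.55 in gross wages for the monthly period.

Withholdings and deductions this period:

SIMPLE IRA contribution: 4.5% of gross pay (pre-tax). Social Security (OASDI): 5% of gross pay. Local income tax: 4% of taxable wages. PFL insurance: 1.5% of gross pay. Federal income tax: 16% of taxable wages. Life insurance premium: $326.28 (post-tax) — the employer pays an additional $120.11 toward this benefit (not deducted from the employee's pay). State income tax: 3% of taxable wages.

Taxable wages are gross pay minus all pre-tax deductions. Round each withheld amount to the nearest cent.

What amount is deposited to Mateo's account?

SIMPLE IRA contribution: $4,810.55 × 0.045 = $216.47
Taxable wages = $4,810.55 − $216.47 = $4,594.08
State income tax: $4,594.08 × 0.03 = $137.82
Local income tax: $4,594.08 × 0.04 = $183.76
Federal income tax: $4,594.08 × 0.16 = $735.05
PFL insurance: $4,810.55 × 0.015 = $72.16
Social Security (OASDI): $4,810.55 × 0.05 = $240.53
Life insurance premium: $326.28
(Employer's $120.11 toward life insurance premium is not withheld from the employee.)
Total deductions = $216.47 + $137.82 + $183.76 + $735.05 + $72.16 + $240.53 + $326.28 = $1,912.07
Net pay = $4,810.55 − $1,912.07 = $2,898.48

$2,898.48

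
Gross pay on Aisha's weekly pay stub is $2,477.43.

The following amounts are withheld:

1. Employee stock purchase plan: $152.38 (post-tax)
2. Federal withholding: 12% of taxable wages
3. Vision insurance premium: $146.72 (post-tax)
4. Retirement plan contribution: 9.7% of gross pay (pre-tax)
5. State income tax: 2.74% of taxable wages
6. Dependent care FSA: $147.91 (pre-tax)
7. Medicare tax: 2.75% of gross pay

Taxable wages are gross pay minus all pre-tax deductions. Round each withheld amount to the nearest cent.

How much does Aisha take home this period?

$1,414.03

Dependent care FSA: $147.91
Retirement plan contribution: $2,477.43 × 0.097 = $240.31
Pre-tax total = $147.91 + $240.31 = $388.22
Taxable wages = $2,477.43 − $388.22 = $2,089.21
State income tax: $2,089.21 × 0.0274 = $57.24
Federal withholding: $2,089.21 × 0.12 = $250.71
Medicare tax: $2,477.43 × 0.0275 = $68.13
Employee stock purchase plan: $152.38
Vision insurance premium: $146.72
Total deductions = $147.91 + $240.31 + $57.24 + $250.71 + $68.13 + $152.38 + $146.72 = $1,063.40
Net pay = $2,477.43 − $1,063.40 = $1,414.03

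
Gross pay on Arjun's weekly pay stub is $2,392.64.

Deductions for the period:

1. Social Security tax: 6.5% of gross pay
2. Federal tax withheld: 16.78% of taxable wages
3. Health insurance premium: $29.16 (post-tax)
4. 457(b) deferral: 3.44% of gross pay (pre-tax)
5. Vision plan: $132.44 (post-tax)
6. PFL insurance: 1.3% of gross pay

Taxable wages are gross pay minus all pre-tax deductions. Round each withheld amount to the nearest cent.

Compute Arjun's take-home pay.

457(b) deferral: $2,392.64 × 0.0344 = $82.31
Taxable wages = $2,392.64 − $82.31 = $2,310.33
Federal tax withheld: $2,310.33 × 0.1678 = $387.67
Social Security tax: $2,392.64 × 0.065 = $155.52
PFL insurance: $2,392.64 × 0.013 = $31.10
Vision plan: $132.44
Health insurance premium: $29.16
Total deductions = $82.31 + $387.67 + $155.52 + $31.10 + $132.44 + $29.16 = $818.20
Net pay = $2,392.64 − $818.20 = $1,574.44

$1,574.44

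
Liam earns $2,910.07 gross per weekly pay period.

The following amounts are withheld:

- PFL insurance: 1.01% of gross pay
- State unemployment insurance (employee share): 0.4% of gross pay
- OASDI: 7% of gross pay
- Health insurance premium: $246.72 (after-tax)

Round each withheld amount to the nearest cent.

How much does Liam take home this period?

$2,418.62

OASDI: $2,910.07 × 0.07 = $203.70
PFL insurance: $2,910.07 × 0.0101 = $29.39
State unemployment insurance (employee share): $2,910.07 × 0.004 = $11.64
Health insurance premium: $246.72
Total deductions = $203.70 + $29.39 + $11.64 + $246.72 = $491.45
Net pay = $2,910.07 − $491.45 = $2,418.62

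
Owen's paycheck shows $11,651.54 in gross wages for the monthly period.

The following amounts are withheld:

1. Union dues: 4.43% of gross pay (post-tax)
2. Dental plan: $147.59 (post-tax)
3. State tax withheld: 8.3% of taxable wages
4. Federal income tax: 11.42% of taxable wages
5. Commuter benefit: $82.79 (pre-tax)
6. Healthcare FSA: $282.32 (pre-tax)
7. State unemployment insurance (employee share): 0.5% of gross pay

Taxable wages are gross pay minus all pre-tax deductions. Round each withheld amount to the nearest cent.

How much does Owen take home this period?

$8,338.74

Healthcare FSA: $282.32
Commuter benefit: $82.79
Pre-tax total = $282.32 + $82.79 = $365.11
Taxable wages = $11,651.54 − $365.11 = $11,286.43
Federal income tax: $11,286.43 × 0.1142 = $1,288.91
State tax withheld: $11,286.43 × 0.083 = $936.77
State unemployment insurance (employee share): $11,651.54 × 0.005 = $58.26
Dental plan: $147.59
Union dues: $11,651.54 × 0.0443 = $516.16
Total deductions = $282.32 + $82.79 + $1,288.91 + $936.77 + $58.26 + $147.59 + $516.16 = $3,312.80
Net pay = $11,651.54 − $3,312.80 = $8,338.74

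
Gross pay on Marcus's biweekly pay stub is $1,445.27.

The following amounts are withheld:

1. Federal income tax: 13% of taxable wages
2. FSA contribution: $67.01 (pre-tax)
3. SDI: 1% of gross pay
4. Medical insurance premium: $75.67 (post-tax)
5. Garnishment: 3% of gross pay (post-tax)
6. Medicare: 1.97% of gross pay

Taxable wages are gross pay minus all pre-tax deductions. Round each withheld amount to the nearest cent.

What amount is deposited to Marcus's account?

FSA contribution: $67.01
Taxable wages = $1,445.27 − $67.01 = $1,378.26
Federal income tax: $1,378.26 × 0.13 = $179.17
Medicare: $1,445.27 × 0.0197 = $28.47
SDI: $1,445.27 × 0.01 = $14.45
Medical insurance premium: $75.67
Garnishment: $1,445.27 × 0.03 = $43.36
Total deductions = $67.01 + $179.17 + $28.47 + $14.45 + $75.67 + $43.36 = $408.13
Net pay = $1,445.27 − $408.13 = $1,037.14

$1,037.14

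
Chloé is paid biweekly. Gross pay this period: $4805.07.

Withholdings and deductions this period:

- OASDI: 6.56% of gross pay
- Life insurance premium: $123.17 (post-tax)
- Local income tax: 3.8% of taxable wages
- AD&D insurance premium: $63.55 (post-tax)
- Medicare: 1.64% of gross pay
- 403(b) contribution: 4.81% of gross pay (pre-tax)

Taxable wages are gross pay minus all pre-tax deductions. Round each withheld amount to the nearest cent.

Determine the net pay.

$3819.41

403(b) contribution: $4805.07 × 0.0481 = $231.12
Taxable wages = $4805.07 − $231.12 = $4573.95
Local income tax: $4573.95 × 0.038 = $173.81
OASDI: $4805.07 × 0.0656 = $315.21
Medicare: $4805.07 × 0.0164 = $78.80
AD&D insurance premium: $63.55
Life insurance premium: $123.17
Total deductions = $231.12 + $173.81 + $315.21 + $78.80 + $63.55 + $123.17 = $985.66
Net pay = $4805.07 − $985.66 = $3819.41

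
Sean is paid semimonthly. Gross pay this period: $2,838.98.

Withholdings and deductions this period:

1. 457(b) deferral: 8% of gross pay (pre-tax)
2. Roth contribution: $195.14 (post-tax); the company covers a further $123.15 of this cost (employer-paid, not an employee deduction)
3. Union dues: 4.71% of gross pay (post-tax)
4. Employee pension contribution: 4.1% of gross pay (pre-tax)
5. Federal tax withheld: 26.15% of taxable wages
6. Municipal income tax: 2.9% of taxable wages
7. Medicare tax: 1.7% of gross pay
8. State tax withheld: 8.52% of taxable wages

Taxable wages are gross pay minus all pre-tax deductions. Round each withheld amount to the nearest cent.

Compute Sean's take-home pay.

Employee pension contribution: $2,838.98 × 0.041 = $116.40
457(b) deferral: $2,838.98 × 0.08 = $227.12
Pre-tax total = $116.40 + $227.12 = $343.52
Taxable wages = $2,838.98 − $343.52 = $2,495.46
State tax withheld: $2,495.46 × 0.0852 = $212.61
Municipal income tax: $2,495.46 × 0.029 = $72.37
Federal tax withheld: $2,495.46 × 0.2615 = $652.56
Medicare tax: $2,838.98 × 0.017 = $48.26
Union dues: $2,838.98 × 0.0471 = $133.72
Roth contribution: $195.14
(Employer's $123.15 toward Roth contribution is not withheld from the employee.)
Total deductions = $116.40 + $227.12 + $212.61 + $72.37 + $652.56 + $48.26 + $133.72 + $195.14 = $1,658.18
Net pay = $2,838.98 − $1,658.18 = $1,180.80

$1,180.80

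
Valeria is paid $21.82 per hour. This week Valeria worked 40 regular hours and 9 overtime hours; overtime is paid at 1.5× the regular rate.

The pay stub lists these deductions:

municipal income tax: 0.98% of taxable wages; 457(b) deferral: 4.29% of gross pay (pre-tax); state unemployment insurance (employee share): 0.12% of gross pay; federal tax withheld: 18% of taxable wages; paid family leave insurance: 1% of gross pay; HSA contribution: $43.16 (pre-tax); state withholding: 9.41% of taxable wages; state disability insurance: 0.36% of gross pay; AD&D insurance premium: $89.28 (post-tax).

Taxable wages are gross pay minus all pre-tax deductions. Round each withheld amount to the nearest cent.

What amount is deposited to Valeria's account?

$662.63

Regular pay: 40 × $21.82 = $872.80
Overtime pay: 9 × $21.82 × 1.5 = $294.57
Gross pay = $872.80 + $294.57 = $1,167.37
457(b) deferral: $1,167.37 × 0.0429 = $50.08
HSA contribution: $43.16
Pre-tax total = $50.08 + $43.16 = $93.24
Taxable wages = $1,167.37 − $93.24 = $1,074.13
State withholding: $1,074.13 × 0.0941 = $101.08
Municipal income tax: $1,074.13 × 0.0098 = $10.53
Federal tax withheld: $1,074.13 × 0.18 = $193.34
State unemployment insurance (employee share): $1,167.37 × 0.0012 = $1.40
State disability insurance: $1,167.37 × 0.0036 = $4.20
Paid family leave insurance: $1,167.37 × 0.01 = $11.67
AD&D insurance premium: $89.28
Total deductions = $50.08 + $43.16 + $101.08 + $10.53 + $193.34 + $1.40 + $4.20 + $11.67 + $89.28 = $504.74
Net pay = $1,167.37 − $504.74 = $662.63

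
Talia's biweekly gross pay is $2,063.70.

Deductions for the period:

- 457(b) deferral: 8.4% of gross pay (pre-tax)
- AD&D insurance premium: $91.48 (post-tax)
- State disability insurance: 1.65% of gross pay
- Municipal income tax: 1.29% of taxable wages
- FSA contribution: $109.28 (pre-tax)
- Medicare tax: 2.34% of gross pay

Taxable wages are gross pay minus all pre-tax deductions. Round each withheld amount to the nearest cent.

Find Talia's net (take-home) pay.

457(b) deferral: $2,063.70 × 0.084 = $173.35
FSA contribution: $109.28
Pre-tax total = $173.35 + $109.28 = $282.63
Taxable wages = $2,063.70 − $282.63 = $1,781.07
Municipal income tax: $1,781.07 × 0.0129 = $22.98
Medicare tax: $2,063.70 × 0.0234 = $48.29
State disability insurance: $2,063.70 × 0.0165 = $34.05
AD&D insurance premium: $91.48
Total deductions = $173.35 + $109.28 + $22.98 + $48.29 + $34.05 + $91.48 = $479.43
Net pay = $2,063.70 − $479.43 = $1,584.27

$1,584.27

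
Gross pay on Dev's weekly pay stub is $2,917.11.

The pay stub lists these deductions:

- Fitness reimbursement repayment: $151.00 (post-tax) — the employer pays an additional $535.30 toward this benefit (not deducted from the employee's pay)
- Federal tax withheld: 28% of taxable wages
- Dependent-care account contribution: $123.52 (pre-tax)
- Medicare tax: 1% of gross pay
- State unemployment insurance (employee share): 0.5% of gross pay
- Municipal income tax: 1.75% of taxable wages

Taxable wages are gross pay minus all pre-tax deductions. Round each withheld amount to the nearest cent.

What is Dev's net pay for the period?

Dependent-care account contribution: $123.52
Taxable wages = $2,917.11 − $123.52 = $2,793.59
Federal tax withheld: $2,793.59 × 0.28 = $782.21
Municipal income tax: $2,793.59 × 0.0175 = $48.89
Medicare tax: $2,917.11 × 0.01 = $29.17
State unemployment insurance (employee share): $2,917.11 × 0.005 = $14.59
Fitness reimbursement repayment: $151.00
(Employer's $535.30 toward fitness reimbursement repayment is not withheld from the employee.)
Total deductions = $123.52 + $782.21 + $48.89 + $29.17 + $14.59 + $151.00 = $1,149.38
Net pay = $2,917.11 − $1,149.38 = $1,767.73

$1,767.73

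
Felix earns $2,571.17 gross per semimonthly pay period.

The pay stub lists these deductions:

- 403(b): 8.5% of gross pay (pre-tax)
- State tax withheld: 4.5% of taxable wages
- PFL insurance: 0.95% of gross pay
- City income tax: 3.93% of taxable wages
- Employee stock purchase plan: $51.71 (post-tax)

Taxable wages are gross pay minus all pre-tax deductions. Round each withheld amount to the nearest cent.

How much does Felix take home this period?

403(b): $2,571.17 × 0.085 = $218.55
Taxable wages = $2,571.17 − $218.55 = $2,352.62
State tax withheld: $2,352.62 × 0.045 = $105.87
City income tax: $2,352.62 × 0.0393 = $92.46
PFL insurance: $2,571.17 × 0.0095 = $24.43
Employee stock purchase plan: $51.71
Total deductions = $218.55 + $105.87 + $92.46 + $24.43 + $51.71 = $493.02
Net pay = $2,571.17 − $493.02 = $2,078.15

$2,078.15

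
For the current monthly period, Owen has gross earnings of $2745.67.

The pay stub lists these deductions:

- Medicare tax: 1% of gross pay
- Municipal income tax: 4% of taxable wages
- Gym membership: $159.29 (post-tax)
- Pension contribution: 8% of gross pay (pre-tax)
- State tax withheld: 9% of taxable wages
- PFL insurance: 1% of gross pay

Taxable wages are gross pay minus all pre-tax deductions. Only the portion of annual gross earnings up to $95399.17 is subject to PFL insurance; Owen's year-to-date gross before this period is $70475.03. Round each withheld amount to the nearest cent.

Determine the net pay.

Pension contribution: $2745.67 × 0.08 = $219.65
Taxable wages = $2745.67 − $219.65 = $2526.02
State tax withheld: $2526.02 × 0.09 = $227.34
Municipal income tax: $2526.02 × 0.04 = $101.04
Medicare tax: $2745.67 × 0.01 = $27.46
PFL insurance: cap not yet reached, full $2745.67 is subject → $2745.67 × 0.01 = $27.46
Gym membership: $159.29
Total deductions = $219.65 + $227.34 + $101.04 + $27.46 + $27.46 + $159.29 = $762.24
Net pay = $2745.67 − $762.24 = $1983.43

$1983.43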